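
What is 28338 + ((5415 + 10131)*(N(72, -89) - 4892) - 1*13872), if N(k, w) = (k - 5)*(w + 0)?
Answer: -168737364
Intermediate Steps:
N(k, w) = w*(-5 + k) (N(k, w) = (-5 + k)*w = w*(-5 + k))
28338 + ((5415 + 10131)*(N(72, -89) - 4892) - 1*13872) = 28338 + ((5415 + 10131)*(-89*(-5 + 72) - 4892) - 1*13872) = 28338 + (15546*(-89*67 - 4892) - 13872) = 28338 + (15546*(-5963 - 4892) - 13872) = 28338 + (15546*(-10855) - 13872) = 28338 + (-168751830 - 13872) = 28338 - 168765702 = -168737364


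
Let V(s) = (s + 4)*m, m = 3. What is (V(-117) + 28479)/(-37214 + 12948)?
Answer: -14070/12133 ≈ -1.1596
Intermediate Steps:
V(s) = 12 + 3*s (V(s) = (s + 4)*3 = (4 + s)*3 = 12 + 3*s)
(V(-117) + 28479)/(-37214 + 12948) = ((12 + 3*(-117)) + 28479)/(-37214 + 12948) = ((12 - 351) + 28479)/(-24266) = (-339 + 28479)*(-1/24266) = 28140*(-1/24266) = -14070/12133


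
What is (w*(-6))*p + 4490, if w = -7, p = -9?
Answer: 4112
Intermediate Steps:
(w*(-6))*p + 4490 = -7*(-6)*(-9) + 4490 = 42*(-9) + 4490 = -378 + 4490 = 4112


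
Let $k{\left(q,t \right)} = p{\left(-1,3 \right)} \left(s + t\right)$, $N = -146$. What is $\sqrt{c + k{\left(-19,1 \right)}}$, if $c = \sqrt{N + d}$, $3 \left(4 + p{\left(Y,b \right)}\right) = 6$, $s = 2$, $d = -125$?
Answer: $\sqrt{-6 + i \sqrt{271}} \approx 2.4001 + 3.4294 i$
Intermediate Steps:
$p{\left(Y,b \right)} = -2$ ($p{\left(Y,b \right)} = -4 + \frac{1}{3} \cdot 6 = -4 + 2 = -2$)
$k{\left(q,t \right)} = -4 - 2 t$ ($k{\left(q,t \right)} = - 2 \left(2 + t\right) = -4 - 2 t$)
$c = i \sqrt{271}$ ($c = \sqrt{-146 - 125} = \sqrt{-271} = i \sqrt{271} \approx 16.462 i$)
$\sqrt{c + k{\left(-19,1 \right)}} = \sqrt{i \sqrt{271} - 6} = \sqrt{-6 + i \sqrt{271}}$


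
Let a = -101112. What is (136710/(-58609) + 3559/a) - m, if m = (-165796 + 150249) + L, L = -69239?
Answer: 502434011402537/5926073208 ≈ 84784.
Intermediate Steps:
m = -84786 (m = (-165796 + 150249) - 69239 = -15547 - 69239 = -84786)
(136710/(-58609) + 3559/a) - m = (136710/(-58609) + 3559/(-101112)) - 1*(-84786) = (136710*(-1/58609) + 3559*(-1/101112)) + 84786 = (-136710/58609 - 3559/101112) + 84786 = -14031610951/5926073208 + 84786 = 502434011402537/5926073208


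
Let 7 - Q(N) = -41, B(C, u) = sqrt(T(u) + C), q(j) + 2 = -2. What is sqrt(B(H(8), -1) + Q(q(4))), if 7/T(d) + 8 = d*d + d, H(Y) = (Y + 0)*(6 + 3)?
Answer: sqrt(192 + sqrt(1138))/2 ≈ 7.5122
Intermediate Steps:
q(j) = -4 (q(j) = -2 - 2 = -4)
H(Y) = 9*Y (H(Y) = Y*9 = 9*Y)
T(d) = 7/(-8 + d + d**2) (T(d) = 7/(-8 + (d*d + d)) = 7/(-8 + (d**2 + d)) = 7/(-8 + (d + d**2)) = 7/(-8 + d + d**2))
B(C, u) = sqrt(C + 7/(-8 + u + u**2)) (B(C, u) = sqrt(7/(-8 + u + u**2) + C) = sqrt(C + 7/(-8 + u + u**2)))
Q(N) = 48 (Q(N) = 7 - 1*(-41) = 7 + 41 = 48)
sqrt(B(H(8), -1) + Q(q(4))) = sqrt(sqrt((7 + (9*8)*(-8 - 1 + (-1)**2))/(-8 - 1 + (-1)**2)) + 48) = sqrt(sqrt((7 + 72*(-8 - 1 + 1))/(-8 - 1 + 1)) + 48) = sqrt(sqrt((7 + 72*(-8))/(-8)) + 48) = sqrt(sqrt(-(7 - 576)/8) + 48) = sqrt(sqrt(-1/8*(-569)) + 48) = sqrt(sqrt(569/8) + 48) = sqrt(sqrt(1138)/4 + 48) = sqrt(48 + sqrt(1138)/4)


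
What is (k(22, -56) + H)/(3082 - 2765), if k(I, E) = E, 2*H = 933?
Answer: 821/634 ≈ 1.2950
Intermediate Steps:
H = 933/2 (H = (1/2)*933 = 933/2 ≈ 466.50)
(k(22, -56) + H)/(3082 - 2765) = (-56 + 933/2)/(3082 - 2765) = (821/2)/317 = (821/2)*(1/317) = 821/634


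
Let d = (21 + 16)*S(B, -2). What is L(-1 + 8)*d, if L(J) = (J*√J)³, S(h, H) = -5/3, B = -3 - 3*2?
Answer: -444185*√7/3 ≈ -3.9173e+5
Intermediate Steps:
B = -9 (B = -3 - 6 = -9)
S(h, H) = -5/3 (S(h, H) = -5*⅓ = -5/3)
L(J) = J^(9/2) (L(J) = (J^(3/2))³ = J^(9/2))
d = -185/3 (d = (21 + 16)*(-5/3) = 37*(-5/3) = -185/3 ≈ -61.667)
L(-1 + 8)*d = (-1 + 8)^(9/2)*(-185/3) = 7^(9/2)*(-185/3) = (2401*√7)*(-185/3) = -444185*√7/3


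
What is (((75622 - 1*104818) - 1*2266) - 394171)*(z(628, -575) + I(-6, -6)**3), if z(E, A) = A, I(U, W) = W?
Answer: 336675703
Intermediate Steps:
(((75622 - 1*104818) - 1*2266) - 394171)*(z(628, -575) + I(-6, -6)**3) = (((75622 - 1*104818) - 1*2266) - 394171)*(-575 + (-6)**3) = (((75622 - 104818) - 2266) - 394171)*(-575 - 216) = ((-29196 - 2266) - 394171)*(-791) = (-31462 - 394171)*(-791) = -425633*(-791) = 336675703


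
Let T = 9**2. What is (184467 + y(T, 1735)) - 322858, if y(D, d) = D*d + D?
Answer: 2225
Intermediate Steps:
T = 81
y(D, d) = D + D*d
(184467 + y(T, 1735)) - 322858 = (184467 + 81*(1 + 1735)) - 322858 = (184467 + 81*1736) - 322858 = (184467 + 140616) - 322858 = 325083 - 322858 = 2225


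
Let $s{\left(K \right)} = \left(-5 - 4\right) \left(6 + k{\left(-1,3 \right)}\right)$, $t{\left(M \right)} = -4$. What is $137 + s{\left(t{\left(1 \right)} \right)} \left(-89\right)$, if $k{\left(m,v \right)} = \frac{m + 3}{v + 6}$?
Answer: $5121$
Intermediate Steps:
$k{\left(m,v \right)} = \frac{3 + m}{6 + v}$
$s{\left(K \right)} = -56$ ($s{\left(K \right)} = \left(-5 - 4\right) \left(6 + \frac{3 - 1}{6 + 3}\right) = - 9 \left(6 + \frac{1}{9} \cdot 2\right) = - 9 \left(6 + \frac{2}{9}\right) = \left(-9\right) \frac{56}{9} = -56$)
$137 + s{\left(t{\left(1 \right)} \right)} \left(-89\right) = 137 - -4984 = 137 + 4984 = 5121$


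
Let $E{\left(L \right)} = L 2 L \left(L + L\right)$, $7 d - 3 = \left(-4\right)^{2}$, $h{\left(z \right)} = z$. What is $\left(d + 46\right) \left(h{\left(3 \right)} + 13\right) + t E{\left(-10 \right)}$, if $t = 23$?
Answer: $- \frac{638544}{7} \approx -91221.0$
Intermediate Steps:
$d = \frac{19}{7}$ ($d = \frac{3}{7} + \frac{\left(-4\right)^{2}}{7} = \frac{3}{7} + \frac{1}{7} \cdot 16 = \frac{3}{7} + \frac{16}{7} = \frac{19}{7} \approx 2.7143$)
$E{\left(L \right)} = 4 L^{3}$ ($E{\left(L \right)} = 2 L L 2 L = 2 L^{2} \cdot 2 L = 4 L^{3}$)
$\left(d + 46\right) \left(h{\left(3 \right)} + 13\right) + t E{\left(-10 \right)} = \left(\frac{19}{7} + 46\right) \left(3 + 13\right) + 23 \cdot 4 \left(-10\right)^{3} = \frac{341}{7} \cdot 16 + 23 \cdot 4 \left(-1000\right) = \frac{5456}{7} + 23 \left(-4000\right) = \frac{5456}{7} - 92000 = - \frac{638544}{7}$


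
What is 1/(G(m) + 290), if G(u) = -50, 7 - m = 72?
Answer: 1/240 ≈ 0.0041667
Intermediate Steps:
m = -65 (m = 7 - 1*72 = 7 - 72 = -65)
1/(G(m) + 290) = 1/(-50 + 290) = 1/240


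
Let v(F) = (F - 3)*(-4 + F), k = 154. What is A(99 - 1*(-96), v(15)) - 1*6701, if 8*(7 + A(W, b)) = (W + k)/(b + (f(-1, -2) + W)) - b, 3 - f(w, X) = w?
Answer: -17806127/2648 ≈ -6724.4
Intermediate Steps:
f(w, X) = 3 - w
v(F) = (-4 + F)*(-3 + F) (v(F) = (-3 + F)*(-4 + F) = (-4 + F)*(-3 + F))
A(W, b) = -7 - b/8 + (154 + W)/(8*(4 + W + b)) (A(W, b) = -7 + ((W + 154)/(b + ((3 - 1*(-1)) + W)) - b)/8 = -7 + ((154 + W)/(b + ((3 + 1) + W)) - b)/8 = -7 + ((154 + W)/(b + (4 + W)) - b)/8 = -7 + ((154 + W)/(4 + W + b) - b)/8 = -7 + (-b + (154 + W)/(4 + W + b))/8 = -7 + (-b/8 + (154 + W)/(8*(4 + W + b))) = -7 - b/8 + (154 + W)/(8*(4 + W + b)))
A(99 - 1*(-96), v(15)) - 1*6701 = (-70 - (12 + 15² - 7*15)² - 60*(12 + 15² - 7*15) - 55*(99 - 1*(-96)) - (99 - 1*(-96))*(12 + 15² - 7*15))/(8*(4 + (99 - 1*(-96)) + (12 + 15² - 7*15))) - 1*6701 = (-70 - (12 + 225 - 105)² - 60*(12 + 225 - 105) - 55*(99 + 96) - (99 + 96)*(12 + 225 - 105))/(8*(4 + (99 + 96) + (12 + 225 - 105))) - 6701 = (-70 - 1*132² - 60*132 - 55*195 - 1*195*132)/(8*(4 + 195 + 132)) - 6701 = (⅛)*(-70 - 1*17424 - 7920 - 10725 - 25740)/331 - 6701 = (⅛)*(1/331)*(-70 - 17424 - 7920 - 10725 - 25740) - 6701 = (⅛)*(1/331)*(-61879) - 6701 = -61879/2648 - 6701 = -17806127/2648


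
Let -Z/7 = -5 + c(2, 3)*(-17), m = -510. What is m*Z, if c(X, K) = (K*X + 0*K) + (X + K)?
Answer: -685440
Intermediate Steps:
c(X, K) = K + X + K*X (c(X, K) = (K*X + 0) + (K + X) = K*X + (K + X) = K + X + K*X)
Z = 1344 (Z = -7*(-5 + (3 + 2 + 3*2)*(-17)) = -7*(-5 + (3 + 2 + 6)*(-17)) = -7*(-5 + 11*(-17)) = -7*(-5 - 187) = -7*(-192) = 1344)
m*Z = -510*1344 = -685440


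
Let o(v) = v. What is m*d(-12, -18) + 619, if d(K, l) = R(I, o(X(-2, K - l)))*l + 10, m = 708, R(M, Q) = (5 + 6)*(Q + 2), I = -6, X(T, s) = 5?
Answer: -973589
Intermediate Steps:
R(M, Q) = 22 + 11*Q (R(M, Q) = 11*(2 + Q) = 22 + 11*Q)
d(K, l) = 10 + 77*l (d(K, l) = (22 + 11*5)*l + 10 = (22 + 55)*l + 10 = 77*l + 10 = 10 + 77*l)
m*d(-12, -18) + 619 = 708*(10 + 77*(-18)) + 619 = 708*(10 - 1386) + 619 = 708*(-1376) + 619 = -974208 + 619 = -973589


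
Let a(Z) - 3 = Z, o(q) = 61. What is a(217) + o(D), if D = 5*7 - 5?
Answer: 281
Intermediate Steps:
D = 30 (D = 35 - 5 = 30)
a(Z) = 3 + Z
a(217) + o(D) = (3 + 217) + 61 = 220 + 61 = 281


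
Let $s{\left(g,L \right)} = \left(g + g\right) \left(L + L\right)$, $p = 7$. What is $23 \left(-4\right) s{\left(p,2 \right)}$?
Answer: $-5152$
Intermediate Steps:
$s{\left(g,L \right)} = 4 L g$ ($s{\left(g,L \right)} = 2 g 2 L = 4 L g$)
$23 \left(-4\right) s{\left(p,2 \right)} = 23 \left(-4\right) 4 \cdot 2 \cdot 7 = \left(-92\right) 56 = -5152$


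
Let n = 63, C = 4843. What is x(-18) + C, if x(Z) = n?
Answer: 4906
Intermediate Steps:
x(Z) = 63
x(-18) + C = 63 + 4843 = 4906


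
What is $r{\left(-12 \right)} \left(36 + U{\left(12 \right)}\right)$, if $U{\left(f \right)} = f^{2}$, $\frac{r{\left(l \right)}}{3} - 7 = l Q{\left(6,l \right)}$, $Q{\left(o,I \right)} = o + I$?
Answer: $42660$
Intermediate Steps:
$Q{\left(o,I \right)} = I + o$
$r{\left(l \right)} = 21 + 3 l \left(6 + l\right)$ ($r{\left(l \right)} = 21 + 3 l \left(l + 6\right) = 21 + 3 l \left(6 + l\right)$)
$r{\left(-12 \right)} \left(36 + U{\left(12 \right)}\right) = \left(21 + 3 \left(-12\right) \left(6 - 12\right)\right) \left(36 + 12^{2}\right) = \left(21 + 3 \left(-12\right) \left(-6\right)\right) \left(36 + 144\right) = \left(21 + 216\right) 180 = 237 \cdot 180 = 42660$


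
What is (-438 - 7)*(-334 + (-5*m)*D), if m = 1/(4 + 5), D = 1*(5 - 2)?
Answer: 448115/3 ≈ 1.4937e+5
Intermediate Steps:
D = 3 (D = 1*3 = 3)
m = ⅑ (m = 1/9 = ⅑ ≈ 0.11111)
(-438 - 7)*(-334 + (-5*m)*D) = (-438 - 7)*(-334 - 5*⅑*3) = -445*(-334 - 5/9*3) = -445*(-334 - 5/3) = -445*(-1007/3) = 448115/3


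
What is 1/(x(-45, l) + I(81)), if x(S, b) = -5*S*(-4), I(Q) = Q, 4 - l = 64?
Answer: -1/819 ≈ -0.0012210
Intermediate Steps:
l = -60 (l = 4 - 1*64 = 4 - 64 = -60)
x(S, b) = 20*S
1/(x(-45, l) + I(81)) = 1/(20*(-45) + 81) = 1/(-900 + 81) = 1/(-819) = -1/819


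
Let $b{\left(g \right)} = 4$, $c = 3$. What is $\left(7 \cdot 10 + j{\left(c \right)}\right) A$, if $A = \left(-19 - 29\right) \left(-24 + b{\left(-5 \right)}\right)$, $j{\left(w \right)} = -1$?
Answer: $66240$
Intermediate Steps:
$A = 960$ ($A = \left(-19 - 29\right) \left(-24 + 4\right) = \left(-48\right) \left(-20\right) = 960$)
$\left(7 \cdot 10 + j{\left(c \right)}\right) A = \left(7 \cdot 10 - 1\right) 960 = \left(70 - 1\right) 960 = 69 \cdot 960 = 66240$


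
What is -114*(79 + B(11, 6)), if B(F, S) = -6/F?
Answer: -98382/11 ≈ -8943.8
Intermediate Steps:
-114*(79 + B(11, 6)) = -114*(79 - 6/11) = -114*863/11 = -98382/11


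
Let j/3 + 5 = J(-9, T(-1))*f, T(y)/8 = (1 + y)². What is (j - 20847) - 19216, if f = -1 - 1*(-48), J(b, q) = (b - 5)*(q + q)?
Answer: -40078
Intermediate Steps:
T(y) = 8*(1 + y)²
J(b, q) = 2*q*(-5 + b) (J(b, q) = (-5 + b)*(2*q) = 2*q*(-5 + b))
f = 47 (f = -1 + 48 = 47)
j = -15 (j = -15 + 3*((2*(8*(1 - 1)²)*(-5 - 9))*47) = -15 + 3*((2*(8*0²)*(-14))*47) = -15 + 3*((2*(8*0)*(-14))*47) = -15 + 3*((2*0*(-14))*47) = -15 + 3*(0*47) = -15 + 3*0 = -15 + 0 = -15)
(j - 20847) - 19216 = (-15 - 20847) - 19216 = -20862 - 19216 = -40078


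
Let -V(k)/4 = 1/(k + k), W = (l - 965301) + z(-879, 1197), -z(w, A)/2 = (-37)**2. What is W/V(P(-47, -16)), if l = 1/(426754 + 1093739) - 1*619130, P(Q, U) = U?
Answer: -19306234834528/1520493 ≈ -1.2697e+7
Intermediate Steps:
l = -941382831089/1520493 (l = 1/1520493 - 619130 = -941382831089/1520493 ≈ -6.1913e+5)
z(w, A) = -2738 (z(w, A) = -2*(-37)**2 = -2*1369 = -2738)
W = -2413279354316/1520493 (W = (-941382831089/1520493 - 965301) - 2738 = -2409116244482/1520493 - 2738 = -2413279354316/1520493 ≈ -1.5872e+6)
V(k) = -2/k (V(k) = -4/(k + k) = -4*1/(2*k) = -2/k)
W/V(P(-47, -16)) = -2413279354316/(1520493*((-2/(-16)))) = -2413279354316/(1520493*((-2*(-1/16)))) = -2413279354316/(1520493*1/8) = -2413279354316/1520493*8 = -19306234834528/1520493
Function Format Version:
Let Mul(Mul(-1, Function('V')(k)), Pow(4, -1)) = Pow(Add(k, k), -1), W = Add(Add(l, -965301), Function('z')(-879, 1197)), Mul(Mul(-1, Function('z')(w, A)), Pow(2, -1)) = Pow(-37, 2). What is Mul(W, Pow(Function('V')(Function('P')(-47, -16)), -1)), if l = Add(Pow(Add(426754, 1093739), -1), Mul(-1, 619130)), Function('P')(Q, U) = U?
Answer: Rational(-19306234834528, 1520493) ≈ -1.2697e+7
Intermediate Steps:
l = Rational(-941382831089, 1520493) (l = Add(Pow(1520493, -1), -619130) = Add(Rational(1, 1520493), -619130) = Rational(-941382831089, 1520493) ≈ -6.1913e+5)
Function('z')(w, A) = -2738 (Function('z')(w, A) = Mul(-2, Pow(-37, 2)) = Mul(-2, 1369) = -2738)
W = Rational(-2413279354316, 1520493) (W = Add(Add(Rational(-941382831089, 1520493), -965301), -2738) = Add(Rational(-2409116244482, 1520493), -2738) = Rational(-2413279354316, 1520493) ≈ -1.5872e+6)
Function('V')(k) = Mul(-2, Pow(k, -1)) (Function('V')(k) = Mul(-4, Pow(Add(k, k), -1)) = Mul(-4, Pow(Mul(2, k), -1)) = Mul(-4, Mul(Rational(1, 2), Pow(k, -1))) = Mul(-2, Pow(k, -1)))
Mul(W, Pow(Function('V')(Function('P')(-47, -16)), -1)) = Mul(Rational(-2413279354316, 1520493), Pow(Mul(-2, Pow(-16, -1)), -1)) = Mul(Rational(-2413279354316, 1520493), Pow(Mul(-2, Rational(-1, 16)), -1)) = Mul(Rational(-2413279354316, 1520493), Pow(Rational(1, 8), -1)) = Mul(Rational(-2413279354316, 1520493), 8) = Rational(-19306234834528, 1520493)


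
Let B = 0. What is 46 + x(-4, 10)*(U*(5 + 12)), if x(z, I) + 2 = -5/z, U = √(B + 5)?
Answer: 46 - 51*√5/4 ≈ 17.490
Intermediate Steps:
U = √5 (U = √(0 + 5) = √5 ≈ 2.2361)
x(z, I) = -2 - 5/z
46 + x(-4, 10)*(U*(5 + 12)) = 46 + (-2 - 5/(-4))*(√5*(5 + 12)) = 46 + (-2 - 5*(-¼))*(√5*17) = 46 + (-2 + 5/4)*(17*√5) = 46 - 51*√5/4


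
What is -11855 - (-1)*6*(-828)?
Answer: -16823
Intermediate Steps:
-11855 - (-1)*6*(-828) = -11855 - (-1)*(-4968) = -11855 - 1*4968 = -11855 - 4968 = -16823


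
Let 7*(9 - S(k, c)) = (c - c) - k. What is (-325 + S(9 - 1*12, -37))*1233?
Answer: -2731095/7 ≈ -3.9016e+5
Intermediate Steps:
S(k, c) = 9 + k/7 (S(k, c) = 9 - ((c - c) - k)/7 = 9 - (0 - k)/7 = 9 - (-1)*k/7 = 9 + k/7)
(-325 + S(9 - 1*12, -37))*1233 = (-325 + (9 + (9 - 1*12)/7))*1233 = (-325 + (9 + (9 - 12)/7))*1233 = (-325 + (9 + (1/7)*(-3)))*1233 = (-325 + (9 - 3/7))*1233 = (-325 + 60/7)*1233 = -2215/7*1233 = -2731095/7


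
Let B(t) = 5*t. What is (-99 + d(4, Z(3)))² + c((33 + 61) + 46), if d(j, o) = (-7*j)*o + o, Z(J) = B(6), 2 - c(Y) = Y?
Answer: 826143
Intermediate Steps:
c(Y) = 2 - Y
Z(J) = 30 (Z(J) = 5*6 = 30)
d(j, o) = o - 7*j*o (d(j, o) = -7*j*o + o = o - 7*j*o)
(-99 + d(4, Z(3)))² + c((33 + 61) + 46) = (-99 + 30*(1 - 7*4))² + (2 - ((33 + 61) + 46)) = (-99 + 30*(1 - 28))² + (2 - (94 + 46)) = (-99 + 30*(-27))² + (2 - 1*140) = (-99 - 810)² + (2 - 140) = (-909)² - 138 = 826281 - 138 = 826143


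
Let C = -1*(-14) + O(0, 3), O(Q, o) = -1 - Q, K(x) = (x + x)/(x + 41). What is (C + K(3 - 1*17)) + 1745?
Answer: 47438/27 ≈ 1757.0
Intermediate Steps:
K(x) = 2*x/(41 + x) (K(x) = (2*x)/(41 + x) = 2*x/(41 + x))
C = 13 (C = -1*(-14) + (-1 - 1*0) = 14 + (-1 + 0) = 14 - 1 = 13)
(C + K(3 - 1*17)) + 1745 = (13 + 2*(3 - 1*17)/(41 + (3 - 1*17))) + 1745 = (13 + 2*(3 - 17)/(41 + (3 - 17))) + 1745 = (13 + 2*(-14)/(41 - 14)) + 1745 = (13 + 2*(-14)/27) + 1745 = (13 + 2*(-14)*(1/27)) + 1745 = (13 - 28/27) + 1745 = 323/27 + 1745 = 47438/27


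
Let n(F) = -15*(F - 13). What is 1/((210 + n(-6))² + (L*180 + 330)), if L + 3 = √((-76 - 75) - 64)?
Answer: 16321/3996090015 - 4*I*√215/1332030005 ≈ 4.0842e-6 - 4.4032e-8*I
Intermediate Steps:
L = -3 + I*√215 (L = -3 + √((-76 - 75) - 64) = -3 + √(-151 - 64) = -3 + √(-215) = -3 + I*√215 ≈ -3.0 + 14.663*I)
n(F) = 195 - 15*F (n(F) = -15*(-13 + F) = 195 - 15*F)
1/((210 + n(-6))² + (L*180 + 330)) = 1/((210 + (195 - 15*(-6)))² + ((-3 + I*√215)*180 + 330)) = 1/((210 + (195 + 90))² + ((-540 + 180*I*√215) + 330)) = 1/((210 + 285)² + (-210 + 180*I*√215)) = 1/(495² + (-210 + 180*I*√215)) = 1/(245025 + (-210 + 180*I*√215)) = 1/(244815 + 180*I*√215)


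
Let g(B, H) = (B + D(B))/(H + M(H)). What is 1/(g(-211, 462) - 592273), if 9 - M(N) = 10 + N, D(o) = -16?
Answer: -1/592046 ≈ -1.6891e-6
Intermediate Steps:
M(N) = -1 - N (M(N) = 9 - (10 + N) = 9 + (-10 - N) = -1 - N)
g(B, H) = 16 - B (g(B, H) = (B - 16)/(H + (-1 - H)) = (-16 + B)/(-1) = (-16 + B)*(-1) = 16 - B)
1/(g(-211, 462) - 592273) = 1/((16 - 1*(-211)) - 592273) = 1/((16 + 211) - 592273) = 1/(227 - 592273) = 1/(-592046) = -1/592046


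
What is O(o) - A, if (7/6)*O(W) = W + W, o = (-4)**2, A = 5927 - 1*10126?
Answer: 29585/7 ≈ 4226.4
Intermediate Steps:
A = -4199 (A = 5927 - 10126 = -4199)
o = 16
O(W) = 12*W/7 (O(W) = 6*(W + W)/7 = 6*(2*W)/7 = 12*W/7)
O(o) - A = (12/7)*16 - 1*(-4199) = 192/7 + 4199 = 29585/7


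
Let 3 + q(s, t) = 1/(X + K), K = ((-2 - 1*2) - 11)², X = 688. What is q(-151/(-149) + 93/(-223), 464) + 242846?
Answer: 221715660/913 ≈ 2.4284e+5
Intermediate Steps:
K = 225 (K = ((-2 - 2) - 11)² = (-4 - 11)² = (-15)² = 225)
q(s, t) = -2738/913 (q(s, t) = -3 + 1/(688 + 225) = -3 + 1/913 = -2738/913)
q(-151/(-149) + 93/(-223), 464) + 242846 = -2738/913 + 242846 = 221715660/913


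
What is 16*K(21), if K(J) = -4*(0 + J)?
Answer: -1344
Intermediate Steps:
K(J) = -4*J
16*K(21) = 16*(-4*21) = 16*(-84) = -1344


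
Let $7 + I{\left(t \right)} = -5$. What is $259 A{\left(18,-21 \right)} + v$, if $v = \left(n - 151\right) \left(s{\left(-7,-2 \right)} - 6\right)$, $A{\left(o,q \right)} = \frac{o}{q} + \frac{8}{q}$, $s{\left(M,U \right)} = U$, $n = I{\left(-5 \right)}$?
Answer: $\frac{2950}{3} \approx 983.33$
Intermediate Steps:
$I{\left(t \right)} = -12$ ($I{\left(t \right)} = -7 - 5 = -12$)
$n = -12$
$A{\left(o,q \right)} = \frac{8}{q} + \frac{o}{q}$
$v = 1304$ ($v = \left(-12 - 151\right) \left(-2 - 6\right) = \left(-163\right) \left(-8\right) = 1304$)
$259 A{\left(18,-21 \right)} + v = 259 \frac{8 + 18}{-21} + 1304 = 259 \left(\left(- \frac{1}{21}\right) 26\right) + 1304 = 259 \left(- \frac{26}{21}\right) + 1304 = - \frac{962}{3} + 1304 = \frac{2950}{3}$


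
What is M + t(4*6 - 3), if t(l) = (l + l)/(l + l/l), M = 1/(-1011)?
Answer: 21220/11121 ≈ 1.9081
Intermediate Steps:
M = -1/1011 ≈ -0.00098912
t(l) = 2*l/(1 + l) (t(l) = (2*l)/(l + 1) = (2*l)/(1 + l) = 2*l/(1 + l))
M + t(4*6 - 3) = -1/1011 + 2*(4*6 - 3)/(1 + (4*6 - 3)) = -1/1011 + 2*(24 - 3)/(1 + (24 - 3)) = -1/1011 + 2*21/(1 + 21) = -1/1011 + 2*21/22 = -1/1011 + 2*21*(1/22) = -1/1011 + 21/11 = 21220/11121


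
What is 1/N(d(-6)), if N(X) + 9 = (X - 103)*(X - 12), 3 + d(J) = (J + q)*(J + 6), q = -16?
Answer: 1/1581 ≈ 0.00063251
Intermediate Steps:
d(J) = -3 + (-16 + J)*(6 + J) (d(J) = -3 + (J - 16)*(J + 6) = -3 + (-16 + J)*(6 + J))
N(X) = -9 + (-103 + X)*(-12 + X) (N(X) = -9 + (X - 103)*(X - 12) = -9 + (-103 + X)*(-12 + X))
1/N(d(-6)) = 1/(1227 + (-99 + (-6)² - 10*(-6))² - 115*(-99 + (-6)² - 10*(-6))) = 1/(1227 + (-99 + 36 + 60)² - 115*(-99 + 36 + 60)) = 1/(1227 + (-3)² - 115*(-3)) = 1/(1227 + 9 + 345) = 1/1581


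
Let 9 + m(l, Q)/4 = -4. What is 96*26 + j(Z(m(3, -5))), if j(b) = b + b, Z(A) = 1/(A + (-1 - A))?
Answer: 2494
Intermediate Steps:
m(l, Q) = -52 (m(l, Q) = -36 + 4*(-4) = -36 - 16 = -52)
Z(A) = -1 (Z(A) = 1/(-1) = -1)
j(b) = 2*b
96*26 + j(Z(m(3, -5))) = 96*26 + 2*(-1) = 2496 - 2 = 2494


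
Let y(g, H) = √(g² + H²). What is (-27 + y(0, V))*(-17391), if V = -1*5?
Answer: 382602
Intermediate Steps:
V = -5
y(g, H) = √(H² + g²)
(-27 + y(0, V))*(-17391) = (-27 + √((-5)² + 0²))*(-17391) = (-27 + √(25 + 0))*(-17391) = (-27 + √25)*(-17391) = (-27 + 5)*(-17391) = -22*(-17391) = 382602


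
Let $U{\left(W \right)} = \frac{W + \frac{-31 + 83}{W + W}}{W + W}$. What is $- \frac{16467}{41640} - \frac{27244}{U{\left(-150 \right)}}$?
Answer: $- \frac{1215480431801}{22332920} \approx -54426.0$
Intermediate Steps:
$U{\left(W \right)} = \frac{W + \frac{26}{W}}{2 W}$ ($U{\left(W \right)} = \frac{W + \frac{52}{2 W}}{2 W} = \left(W + 52 \frac{1}{2 W}\right) \frac{1}{2 W} = \left(W + \frac{26}{W}\right) \frac{1}{2 W} = \frac{W + \frac{26}{W}}{2 W}$)
$- \frac{16467}{41640} - \frac{27244}{U{\left(-150 \right)}} = - \frac{16467}{41640} - \frac{27244}{\frac{1}{2} + \frac{13}{22500}} = \left(-16467\right) \frac{1}{41640} - \frac{27244}{\frac{1}{2} + 13 \cdot \frac{1}{22500}} = - \frac{5489}{13880} - \frac{27244}{\frac{1}{2} + \frac{13}{22500}} = - \frac{5489}{13880} - \frac{27244}{\frac{11263}{22500}} = - \frac{5489}{13880} - \frac{87570000}{1609} = - \frac{1215480431801}{22332920}$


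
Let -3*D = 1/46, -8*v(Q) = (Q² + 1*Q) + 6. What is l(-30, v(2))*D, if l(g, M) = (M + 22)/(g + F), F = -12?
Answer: 41/11592 ≈ 0.0035369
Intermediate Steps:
v(Q) = -¾ - Q/8 - Q²/8 (v(Q) = -((Q² + 1*Q) + 6)/8 = -((Q² + Q) + 6)/8 = -((Q + Q²) + 6)/8 = -(6 + Q + Q²)/8 = -¾ - Q/8 - Q²/8)
D = -1/138 (D = -⅓/46 = -⅓*1/46 = -1/138 ≈ -0.0072464)
l(g, M) = (22 + M)/(-12 + g) (l(g, M) = (M + 22)/(g - 12) = (22 + M)/(-12 + g))
l(-30, v(2))*D = ((22 + (-¾ - ⅛*2 - ⅛*2²))/(-12 - 30))*(-1/138) = ((22 + (-¾ - ¼ - ⅛*4))/(-42))*(-1/138) = -(22 + (-¾ - ¼ - ½))/42*(-1/138) = -(22 - 3/2)/42*(-1/138) = -1/42*41/2*(-1/138) = -41/84*(-1/138) = 41/11592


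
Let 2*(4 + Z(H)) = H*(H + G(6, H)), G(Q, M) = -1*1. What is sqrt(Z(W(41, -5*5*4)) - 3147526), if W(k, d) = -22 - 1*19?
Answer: I*sqrt(3146669) ≈ 1773.9*I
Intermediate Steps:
G(Q, M) = -1
W(k, d) = -41 (W(k, d) = -22 - 19 = -41)
Z(H) = -4 + H*(-1 + H)/2 (Z(H) = -4 + (H*(H - 1))/2 = -4 + (H*(-1 + H))/2 = -4 + H*(-1 + H)/2)
sqrt(Z(W(41, -5*5*4)) - 3147526) = sqrt((-4 + (1/2)*(-41)**2 - 1/2*(-41)) - 3147526) = sqrt((-4 + (1/2)*1681 + 41/2) - 3147526) = sqrt((-4 + 1681/2 + 41/2) - 3147526) = sqrt(857 - 3147526) = sqrt(-3146669) = I*sqrt(3146669)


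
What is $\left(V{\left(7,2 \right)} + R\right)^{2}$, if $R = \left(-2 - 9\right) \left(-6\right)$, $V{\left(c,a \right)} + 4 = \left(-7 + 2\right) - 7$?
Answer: $2500$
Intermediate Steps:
$V{\left(c,a \right)} = -16$ ($V{\left(c,a \right)} = -4 + \left(\left(-7 + 2\right) - 7\right) = -4 - 12 = -16$)
$R = 66$ ($R = \left(-11\right) \left(-6\right) = 66$)
$\left(V{\left(7,2 \right)} + R\right)^{2} = \left(-16 + 66\right)^{2} = 50^{2} = 2500$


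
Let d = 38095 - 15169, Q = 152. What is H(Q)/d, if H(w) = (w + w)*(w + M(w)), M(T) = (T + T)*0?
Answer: 23104/11463 ≈ 2.0155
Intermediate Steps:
d = 22926
M(T) = 0 (M(T) = (2*T)*0 = 0)
H(w) = 2*w² (H(w) = (w + w)*(w + 0) = (2*w)*w = 2*w²)
H(Q)/d = (2*152²)/22926 = (2*23104)*(1/22926) = 46208*(1/22926) = 23104/11463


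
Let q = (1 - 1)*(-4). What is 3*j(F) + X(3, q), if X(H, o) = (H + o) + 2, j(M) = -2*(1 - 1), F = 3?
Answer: 5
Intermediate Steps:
j(M) = 0 (j(M) = -2*0 = 0)
q = 0 (q = 0*(-4) = 0)
X(H, o) = 2 + H + o
3*j(F) + X(3, q) = 3*0 + (2 + 3 + 0) = 0 + 5 = 5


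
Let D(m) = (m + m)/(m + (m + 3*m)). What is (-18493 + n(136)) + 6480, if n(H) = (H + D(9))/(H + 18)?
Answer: -420424/35 ≈ -12012.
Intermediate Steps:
D(m) = ⅖ (D(m) = (2*m)/(m + 4*m) = (2*m)/((5*m)) = (2*m)*(1/(5*m)) = ⅖)
n(H) = (⅖ + H)/(18 + H) (n(H) = (H + ⅖)/(H + 18) = (⅖ + H)/(18 + H))
(-18493 + n(136)) + 6480 = (-18493 + (⅖ + 136)/(18 + 136)) + 6480 = (-18493 + (682/5)/154) + 6480 = (-18493 + (1/154)*(682/5)) + 6480 = (-18493 + 31/35) + 6480 = -647224/35 + 6480 = -420424/35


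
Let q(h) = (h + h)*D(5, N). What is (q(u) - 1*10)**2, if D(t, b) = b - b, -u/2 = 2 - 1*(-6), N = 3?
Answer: 100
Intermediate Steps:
u = -16 (u = -2*(2 - 1*(-6)) = -2*(2 + 6) = -2*8 = -16)
D(t, b) = 0
q(h) = 0 (q(h) = (h + h)*0 = (2*h)*0 = 0)
(q(u) - 1*10)**2 = (0 - 1*10)**2 = (0 - 10)**2 = (-10)**2 = 100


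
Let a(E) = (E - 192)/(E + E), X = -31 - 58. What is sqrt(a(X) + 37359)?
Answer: sqrt(1183732574)/178 ≈ 193.29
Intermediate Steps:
X = -89
a(E) = (-192 + E)/(2*E) (a(E) = (-192 + E)/((2*E)) = (-192 + E)*(1/(2*E)) = (-192 + E)/(2*E))
sqrt(a(X) + 37359) = sqrt((1/2)*(-192 - 89)/(-89) + 37359) = sqrt((1/2)*(-1/89)*(-281) + 37359) = sqrt(281/178 + 37359) = sqrt(6650183/178) = sqrt(1183732574)/178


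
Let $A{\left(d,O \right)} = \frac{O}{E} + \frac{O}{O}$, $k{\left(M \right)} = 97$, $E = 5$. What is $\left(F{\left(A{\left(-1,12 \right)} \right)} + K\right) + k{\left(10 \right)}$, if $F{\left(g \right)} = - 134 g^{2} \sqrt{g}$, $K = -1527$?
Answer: $-1430 - \frac{38726 \sqrt{85}}{125} \approx -4286.3$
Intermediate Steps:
$A{\left(d,O \right)} = 1 + \frac{O}{5}$ ($A{\left(d,O \right)} = \frac{O}{5} + \frac{O}{O} = O \frac{1}{5} + 1 = \frac{O}{5} + 1 = 1 + \frac{O}{5}$)
$F{\left(g \right)} = - 134 g^{\frac{5}{2}}$
$\left(F{\left(A{\left(-1,12 \right)} \right)} + K\right) + k{\left(10 \right)} = \left(- 134 \left(1 + \frac{1}{5} \cdot 12\right)^{\frac{5}{2}} - 1527\right) + 97 = \left(- 134 \left(1 + \frac{12}{5}\right)^{\frac{5}{2}} - 1527\right) + 97 = \left(- 134 \left(\frac{17}{5}\right)^{\frac{5}{2}} - 1527\right) + 97 = \left(- 134 \frac{289 \sqrt{85}}{125} - 1527\right) + 97 = \left(- \frac{38726 \sqrt{85}}{125} - 1527\right) + 97 = \left(-1527 - \frac{38726 \sqrt{85}}{125}\right) + 97 = -1430 - \frac{38726 \sqrt{85}}{125}$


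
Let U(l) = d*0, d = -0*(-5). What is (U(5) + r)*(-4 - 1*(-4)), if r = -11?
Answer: 0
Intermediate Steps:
d = 0 (d = -1*0 = 0)
U(l) = 0 (U(l) = 0*0 = 0)
(U(5) + r)*(-4 - 1*(-4)) = (0 - 11)*(-4 - 1*(-4)) = -11*(-4 + 4) = -11*0 = 0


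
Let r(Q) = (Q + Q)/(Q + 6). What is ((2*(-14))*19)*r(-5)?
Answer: 5320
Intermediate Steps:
r(Q) = 2*Q/(6 + Q) (r(Q) = (2*Q)/(6 + Q) = 2*Q/(6 + Q))
((2*(-14))*19)*r(-5) = ((2*(-14))*19)*(2*(-5)/(6 - 5)) = (-28*19)*(2*(-5)/1) = -1064*(-5) = -532*(-10) = 5320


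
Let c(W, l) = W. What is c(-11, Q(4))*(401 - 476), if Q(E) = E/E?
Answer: 825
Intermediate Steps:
Q(E) = 1
c(-11, Q(4))*(401 - 476) = -11*(401 - 476) = -11*(-75) = 825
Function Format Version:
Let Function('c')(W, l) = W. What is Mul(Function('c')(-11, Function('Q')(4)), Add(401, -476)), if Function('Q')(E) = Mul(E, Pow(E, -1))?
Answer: 825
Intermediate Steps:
Function('Q')(E) = 1
Mul(Function('c')(-11, Function('Q')(4)), Add(401, -476)) = Mul(-11, Add(401, -476)) = Mul(-11, -75) = 825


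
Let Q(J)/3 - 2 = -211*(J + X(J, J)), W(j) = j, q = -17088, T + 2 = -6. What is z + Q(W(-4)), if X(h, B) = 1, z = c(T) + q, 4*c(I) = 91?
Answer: -60641/4 ≈ -15160.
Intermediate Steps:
T = -8 (T = -2 - 6 = -8)
c(I) = 91/4 (c(I) = (¼)*91 = 91/4)
z = -68261/4 (z = 91/4 - 17088 = -68261/4 ≈ -17065.)
Q(J) = -627 - 633*J (Q(J) = 6 + 3*(-211*(J + 1)) = 6 + 3*(-211*(1 + J)) = 6 + 3*(-211 - 211*J) = 6 + (-633 - 633*J) = -627 - 633*J)
z + Q(W(-4)) = -68261/4 + (-627 - 633*(-4)) = -68261/4 + (-627 + 2532) = -68261/4 + 1905 = -60641/4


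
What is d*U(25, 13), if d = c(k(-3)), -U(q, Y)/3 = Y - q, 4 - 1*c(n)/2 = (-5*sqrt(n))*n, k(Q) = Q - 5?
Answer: 288 - 5760*I*sqrt(2) ≈ 288.0 - 8145.9*I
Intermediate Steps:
k(Q) = -5 + Q
c(n) = 8 + 10*n**(3/2) (c(n) = 8 - 2*(-5*sqrt(n))*n = 8 - (-10)*n**(3/2) = 8 + 10*n**(3/2))
U(q, Y) = -3*Y + 3*q (U(q, Y) = -3*(Y - q) = -3*Y + 3*q)
d = 8 - 160*I*sqrt(2) (d = 8 + 10*(-5 - 3)**(3/2) = 8 + 10*(-8)**(3/2) = 8 + 10*(-16*I*sqrt(2)) = 8 - 160*I*sqrt(2) ≈ 8.0 - 226.27*I)
d*U(25, 13) = (8 - 160*I*sqrt(2))*(-3*13 + 3*25) = (8 - 160*I*sqrt(2))*(-39 + 75) = (8 - 160*I*sqrt(2))*36 = 288 - 5760*I*sqrt(2)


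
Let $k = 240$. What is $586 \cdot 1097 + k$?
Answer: $643082$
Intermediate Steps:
$586 \cdot 1097 + k = 586 \cdot 1097 + 240 = 642842 + 240 = 643082$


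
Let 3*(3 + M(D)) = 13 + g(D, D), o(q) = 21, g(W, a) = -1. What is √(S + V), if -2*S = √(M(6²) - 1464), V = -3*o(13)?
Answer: √(-252 - 2*I*√1463)/2 ≈ 1.1914 - 8.0262*I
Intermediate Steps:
M(D) = 1 (M(D) = -3 + (13 - 1)/3 = -3 + (⅓)*12 = -3 + 4 = 1)
V = -63 (V = -3*21 = -63)
S = -I*√1463/2 (S = -√(1 - 1464)/2 = -I*√1463/2 ≈ -19.125*I)
√(S + V) = √(-I*√1463/2 - 63) = √(-63 - I*√1463/2)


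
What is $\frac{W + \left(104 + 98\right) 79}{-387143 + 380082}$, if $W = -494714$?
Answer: $\frac{478756}{7061} \approx 67.803$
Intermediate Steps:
$\frac{W + \left(104 + 98\right) 79}{-387143 + 380082} = \frac{-494714 + \left(104 + 98\right) 79}{-387143 + 380082} = \frac{-494714 + 202 \cdot 79}{-7061} = \left(-494714 + 15958\right) \left(- \frac{1}{7061}\right) = \left(-478756\right) \left(- \frac{1}{7061}\right) = \frac{478756}{7061}$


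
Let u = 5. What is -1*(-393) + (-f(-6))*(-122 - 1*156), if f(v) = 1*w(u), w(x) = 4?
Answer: 1505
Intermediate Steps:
f(v) = 4 (f(v) = 1*4 = 4)
-1*(-393) + (-f(-6))*(-122 - 1*156) = -1*(-393) + (-1*4)*(-122 - 1*156) = 393 - 4*(-122 - 156) = 393 - 4*(-278) = 393 + 1112 = 1505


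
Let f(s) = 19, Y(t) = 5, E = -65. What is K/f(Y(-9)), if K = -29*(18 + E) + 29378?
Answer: 30741/19 ≈ 1617.9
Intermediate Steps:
K = 30741 (K = -29*(18 - 65) + 29378 = -29*(-47) + 29378 = 1363 + 29378 = 30741)
K/f(Y(-9)) = 30741/19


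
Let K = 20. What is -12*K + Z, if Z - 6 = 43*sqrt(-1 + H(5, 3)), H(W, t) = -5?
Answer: -234 + 43*I*sqrt(6) ≈ -234.0 + 105.33*I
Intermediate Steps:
Z = 6 + 43*I*sqrt(6) (Z = 6 + 43*sqrt(-1 - 5) = 6 + 43*sqrt(-6) = 6 + 43*(I*sqrt(6)) = 6 + 43*I*sqrt(6) ≈ 6.0 + 105.33*I)
-12*K + Z = -12*20 + (6 + 43*I*sqrt(6)) = -240 + (6 + 43*I*sqrt(6)) = -234 + 43*I*sqrt(6)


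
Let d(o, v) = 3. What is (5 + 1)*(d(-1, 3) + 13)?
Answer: 96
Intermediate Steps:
(5 + 1)*(d(-1, 3) + 13) = (5 + 1)*(3 + 13) = 6*16 = 96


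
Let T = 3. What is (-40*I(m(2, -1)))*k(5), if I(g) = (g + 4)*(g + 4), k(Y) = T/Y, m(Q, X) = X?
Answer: -216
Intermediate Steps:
k(Y) = 3/Y
I(g) = (4 + g)² (I(g) = (4 + g)*(4 + g) = (4 + g)²)
(-40*I(m(2, -1)))*k(5) = (-40*(4 - 1)²)*(3/5) = (-40*3²)*(3*(⅕)) = -40*9*(⅗) = -360*⅗ = -216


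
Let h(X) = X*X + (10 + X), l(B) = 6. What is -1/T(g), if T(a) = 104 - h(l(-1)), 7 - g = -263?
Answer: -1/52 ≈ -0.019231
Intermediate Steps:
h(X) = 10 + X + X**2 (h(X) = X**2 + (10 + X) = 10 + X + X**2)
g = 270 (g = 7 - 1*(-263) = 7 + 263 = 270)
T(a) = 52 (T(a) = 104 - (10 + 6 + 6**2) = 104 - (10 + 6 + 36) = 104 - 1*52 = 104 - 52 = 52)
-1/T(g) = -1/52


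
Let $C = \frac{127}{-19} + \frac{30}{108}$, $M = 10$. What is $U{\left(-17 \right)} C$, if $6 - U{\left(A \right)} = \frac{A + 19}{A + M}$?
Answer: $- \frac{6886}{171} \approx -40.269$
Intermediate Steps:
$C = - \frac{2191}{342}$ ($C = 127 \left(- \frac{1}{19}\right) + 30 \cdot \frac{1}{108} = - \frac{127}{19} + \frac{5}{18} = - \frac{2191}{342} \approx -6.4064$)
$U{\left(A \right)} = 6 - \frac{19 + A}{10 + A}$ ($U{\left(A \right)} = 6 - \frac{A + 19}{A + 10} = 6 - \frac{19 + A}{10 + A}$)
$U{\left(-17 \right)} C = \frac{41 + 5 \left(-17\right)}{10 - 17} \left(- \frac{2191}{342}\right) = \frac{41 - 85}{-7} \left(- \frac{2191}{342}\right) = \left(- \frac{1}{7}\right) \left(-44\right) \left(- \frac{2191}{342}\right) = \frac{44}{7} \left(- \frac{2191}{342}\right) = - \frac{6886}{171}$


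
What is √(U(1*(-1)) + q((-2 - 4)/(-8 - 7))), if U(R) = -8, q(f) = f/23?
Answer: 3*I*√11730/115 ≈ 2.8254*I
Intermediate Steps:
q(f) = f/23 (q(f) = f*(1/23) = f/23)
√(U(1*(-1)) + q((-2 - 4)/(-8 - 7))) = √(-8 + ((-2 - 4)/(-8 - 7))/23) = √(-8 + (-6/(-15))/23) = √(-8 + (-6*(-1/15))/23) = √(-8 + (1/23)*(⅖)) = √(-8 + 2/115) = √(-918/115) = 3*I*√11730/115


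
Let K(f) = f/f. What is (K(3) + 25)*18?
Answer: 468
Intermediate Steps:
K(f) = 1
(K(3) + 25)*18 = (1 + 25)*18 = 26*18 = 468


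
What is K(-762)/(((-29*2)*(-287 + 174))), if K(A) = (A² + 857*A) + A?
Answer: -36576/3277 ≈ -11.161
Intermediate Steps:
K(A) = A² + 858*A
K(-762)/(((-29*2)*(-287 + 174))) = (-762*(858 - 762))/(((-29*2)*(-287 + 174))) = (-762*96)/((-58*(-113))) = -73152/6554 = -73152*1/6554 = -36576/3277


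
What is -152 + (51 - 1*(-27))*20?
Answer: 1408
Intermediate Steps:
-152 + (51 - 1*(-27))*20 = -152 + (51 + 27)*20 = -152 + 78*20 = -152 + 1560 = 1408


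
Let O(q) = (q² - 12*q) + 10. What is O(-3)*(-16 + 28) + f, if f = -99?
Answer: 561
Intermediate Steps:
O(q) = 10 + q² - 12*q
O(-3)*(-16 + 28) + f = (10 + (-3)² - 12*(-3))*(-16 + 28) - 99 = (10 + 9 + 36)*12 - 99 = 55*12 - 99 = 660 - 99 = 561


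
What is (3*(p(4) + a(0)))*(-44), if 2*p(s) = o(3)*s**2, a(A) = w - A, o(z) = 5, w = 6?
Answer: -6072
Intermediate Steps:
a(A) = 6 - A
p(s) = 5*s**2/2 (p(s) = (5*s**2)/2 = 5*s**2/2)
(3*(p(4) + a(0)))*(-44) = (3*((5/2)*4**2 + (6 - 1*0)))*(-44) = (3*((5/2)*16 + (6 + 0)))*(-44) = (3*(40 + 6))*(-44) = (3*46)*(-44) = 138*(-44) = -6072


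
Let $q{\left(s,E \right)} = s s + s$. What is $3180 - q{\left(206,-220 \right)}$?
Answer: $-39462$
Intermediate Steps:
$q{\left(s,E \right)} = s + s^{2}$ ($q{\left(s,E \right)} = s^{2} + s = s + s^{2}$)
$3180 - q{\left(206,-220 \right)} = 3180 - 206 \left(1 + 206\right) = 3180 - 206 \cdot 207 = 3180 - 42642 = -39462$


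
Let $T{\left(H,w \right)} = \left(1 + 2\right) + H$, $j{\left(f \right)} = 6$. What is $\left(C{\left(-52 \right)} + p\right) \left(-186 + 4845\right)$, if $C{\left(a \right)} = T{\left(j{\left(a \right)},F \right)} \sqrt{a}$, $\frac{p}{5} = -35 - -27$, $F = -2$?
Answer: $-186360 + 83862 i \sqrt{13} \approx -1.8636 \cdot 10^{5} + 3.0237 \cdot 10^{5} i$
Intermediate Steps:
$p = -40$ ($p = 5 \left(-35 - -27\right) = 5 \left(-35 + 27\right) = 5 \left(-8\right) = -40$)
$T{\left(H,w \right)} = 3 + H$
$C{\left(a \right)} = 9 \sqrt{a}$ ($C{\left(a \right)} = \left(3 + 6\right) \sqrt{a} = 9 \sqrt{a}$)
$\left(C{\left(-52 \right)} + p\right) \left(-186 + 4845\right) = \left(9 \sqrt{-52} - 40\right) \left(-186 + 4845\right) = \left(9 \cdot 2 i \sqrt{13} - 40\right) 4659 = \left(18 i \sqrt{13} - 40\right) 4659 = \left(-40 + 18 i \sqrt{13}\right) 4659 = -186360 + 83862 i \sqrt{13}$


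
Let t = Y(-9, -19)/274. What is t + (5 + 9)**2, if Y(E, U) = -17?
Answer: 53687/274 ≈ 195.94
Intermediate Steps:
t = -17/274 ≈ -0.062044
t + (5 + 9)**2 = -17/274 + (5 + 9)**2 = -17/274 + 14**2 = -17/274 + 196 = 53687/274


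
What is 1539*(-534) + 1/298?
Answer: -244904147/298 ≈ -8.2183e+5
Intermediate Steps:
1539*(-534) + 1/298 = -821826 + 1/298 = -244904147/298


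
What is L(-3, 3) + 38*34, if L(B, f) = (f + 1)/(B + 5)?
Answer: 1294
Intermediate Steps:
L(B, f) = (1 + f)/(5 + B)
L(-3, 3) + 38*34 = (1 + 3)/(5 - 3) + 38*34 = 4/2 + 1292 = (1/2)*4 + 1292 = 2 + 1292 = 1294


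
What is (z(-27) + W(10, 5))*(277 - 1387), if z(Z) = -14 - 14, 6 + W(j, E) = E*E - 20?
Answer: 32190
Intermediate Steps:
W(j, E) = -26 + E² (W(j, E) = -6 + (E*E - 20) = -6 + (E² - 20) = -6 + (-20 + E²) = -26 + E²)
z(Z) = -28
(z(-27) + W(10, 5))*(277 - 1387) = (-28 + (-26 + 5²))*(277 - 1387) = (-28 + (-26 + 25))*(-1110) = (-28 - 1)*(-1110) = -29*(-1110) = 32190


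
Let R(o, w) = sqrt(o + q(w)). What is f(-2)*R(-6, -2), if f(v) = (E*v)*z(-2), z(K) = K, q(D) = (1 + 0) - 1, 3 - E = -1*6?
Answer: 36*I*sqrt(6) ≈ 88.182*I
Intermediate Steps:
E = 9 (E = 3 - (-1)*6 = 3 - 1*(-6) = 3 + 6 = 9)
q(D) = 0 (q(D) = 1 - 1 = 0)
R(o, w) = sqrt(o) (R(o, w) = sqrt(o + 0) = sqrt(o))
f(v) = -18*v (f(v) = (9*v)*(-2) = -18*v)
f(-2)*R(-6, -2) = (-18*(-2))*sqrt(-6) = 36*(I*sqrt(6)) = 36*I*sqrt(6)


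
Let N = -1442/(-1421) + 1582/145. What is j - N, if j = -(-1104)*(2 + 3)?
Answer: 5590696/1015 ≈ 5508.1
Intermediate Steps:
N = 12104/1015 (N = -1442*(-1/1421) + 1582*(1/145) = 206/203 + 1582/145 = 12104/1015 ≈ 11.925)
j = 5520 (j = -(-1104)*5 = -276*(-20) = 5520)
j - N = 5520 - 1*12104/1015 = 5520 - 12104/1015 = 5590696/1015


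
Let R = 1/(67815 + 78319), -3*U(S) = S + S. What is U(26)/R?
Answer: -7598968/3 ≈ -2.5330e+6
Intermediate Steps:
U(S) = -2*S/3 (U(S) = -(S + S)/3 = -2*S/3)
R = 1/146134 ≈ 6.8430e-6
U(26)/R = (-⅔*26)/(1/146134) = -52/3*146134 = -7598968/3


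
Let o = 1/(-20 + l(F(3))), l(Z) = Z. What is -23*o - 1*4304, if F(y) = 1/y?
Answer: -253867/59 ≈ -4302.8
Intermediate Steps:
o = -3/59 (o = 1/(-20 + 1/3) = 1/(-20 + ⅓) = 1/(-59/3) = -3/59 ≈ -0.050847)
-23*o - 1*4304 = -23*(-3/59) - 1*4304 = 69/59 - 4304 = -253867/59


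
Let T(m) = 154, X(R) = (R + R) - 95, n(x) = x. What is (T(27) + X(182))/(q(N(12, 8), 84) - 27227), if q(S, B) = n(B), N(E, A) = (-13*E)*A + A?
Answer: -423/27143 ≈ -0.015584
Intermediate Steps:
N(E, A) = A - 13*A*E (N(E, A) = -13*A*E + A = A - 13*A*E)
q(S, B) = B
X(R) = -95 + 2*R (X(R) = 2*R - 95 = -95 + 2*R)
(T(27) + X(182))/(q(N(12, 8), 84) - 27227) = (154 + (-95 + 2*182))/(84 - 27227) = (154 + (-95 + 364))/(-27143) = (154 + 269)*(-1/27143) = 423*(-1/27143) = -423/27143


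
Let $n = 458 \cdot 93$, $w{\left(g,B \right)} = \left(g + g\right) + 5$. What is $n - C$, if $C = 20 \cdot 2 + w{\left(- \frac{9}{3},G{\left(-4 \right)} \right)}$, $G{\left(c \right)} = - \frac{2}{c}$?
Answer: $42555$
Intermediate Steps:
$w{\left(g,B \right)} = 5 + 2 g$ ($w{\left(g,B \right)} = 2 g + 5 = 5 + 2 g$)
$n = 42594$
$C = 39$ ($C = 20 \cdot 2 + \left(5 + 2 \left(- \frac{9}{3}\right)\right) = 40 + \left(5 + 2 \left(\left(-9\right) \frac{1}{3}\right)\right) = 40 + \left(5 + 2 \left(-3\right)\right) = 40 + \left(5 - 6\right) = 40 - 1 = 39$)
$n - C = 42594 - 39 = 42555$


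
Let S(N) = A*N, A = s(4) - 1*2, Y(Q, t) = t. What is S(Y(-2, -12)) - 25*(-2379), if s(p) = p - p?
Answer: 59499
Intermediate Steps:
s(p) = 0
A = -2 (A = 0 - 1*2 = 0 - 2 = -2)
S(N) = -2*N
S(Y(-2, -12)) - 25*(-2379) = -2*(-12) - 25*(-2379) = 24 - 1*(-59475) = 24 + 59475 = 59499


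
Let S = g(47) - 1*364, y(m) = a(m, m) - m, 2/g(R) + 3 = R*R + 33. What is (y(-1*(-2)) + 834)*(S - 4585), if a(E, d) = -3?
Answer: -9185990661/2239 ≈ -4.1027e+6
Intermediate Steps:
g(R) = 2/(30 + R²) (g(R) = 2/(-3 + (R*R + 33)) = 2/(-3 + (R² + 33)) = 2/(-3 + (33 + R²)) = 2/(30 + R²))
y(m) = -3 - m
S = -814994/2239 (S = 2/(30 + 47²) - 1*364 = 2/(30 + 2209) - 364 = 2/2239 - 364 = -814994/2239 ≈ -364.00)
(y(-1*(-2)) + 834)*(S - 4585) = ((-3 - (-1)*(-2)) + 834)*(-814994/2239 - 4585) = ((-3 - 1*2) + 834)*(-11080809/2239) = ((-3 - 2) + 834)*(-11080809/2239) = (-5 + 834)*(-11080809/2239) = 829*(-11080809/2239) = -9185990661/2239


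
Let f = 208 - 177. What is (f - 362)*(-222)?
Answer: 73482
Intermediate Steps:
f = 31
(f - 362)*(-222) = (31 - 362)*(-222) = -331*(-222) = 73482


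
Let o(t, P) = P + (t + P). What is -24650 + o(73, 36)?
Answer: -24505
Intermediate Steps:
o(t, P) = t + 2*P (o(t, P) = P + (P + t) = t + 2*P)
-24650 + o(73, 36) = -24650 + (73 + 2*36) = -24650 + (73 + 72) = -24650 + 145 = -24505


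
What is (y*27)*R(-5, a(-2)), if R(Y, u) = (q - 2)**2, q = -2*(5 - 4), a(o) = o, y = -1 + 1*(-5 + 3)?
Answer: -1296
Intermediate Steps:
y = -3 (y = -1 + 1*(-2) = -1 - 2 = -3)
q = -2 (q = -2*1 = -2)
R(Y, u) = 16 (R(Y, u) = (-2 - 2)**2 = (-4)**2 = 16)
(y*27)*R(-5, a(-2)) = -3*27*16 = -81*16 = -1296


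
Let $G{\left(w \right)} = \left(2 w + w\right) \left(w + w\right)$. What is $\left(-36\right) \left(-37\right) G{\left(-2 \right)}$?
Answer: $31968$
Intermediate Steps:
$G{\left(w \right)} = 6 w^{2}$ ($G{\left(w \right)} = 3 w 2 w = 6 w^{2}$)
$\left(-36\right) \left(-37\right) G{\left(-2 \right)} = \left(-36\right) \left(-37\right) 6 \left(-2\right)^{2} = 1332 \cdot 6 \cdot 4 = 1332 \cdot 24 = 31968$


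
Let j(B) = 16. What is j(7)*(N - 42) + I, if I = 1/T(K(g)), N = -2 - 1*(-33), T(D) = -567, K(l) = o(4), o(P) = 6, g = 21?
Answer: -99793/567 ≈ -176.00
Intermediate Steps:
K(l) = 6
N = 31 (N = -2 + 33 = 31)
I = -1/567 (I = 1/(-567) = -1/567 ≈ -0.0017637)
j(7)*(N - 42) + I = 16*(31 - 42) - 1/567 = 16*(-11) - 1/567 = -176 - 1/567 = -99793/567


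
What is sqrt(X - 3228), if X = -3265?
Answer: I*sqrt(6493) ≈ 80.579*I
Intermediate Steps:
sqrt(X - 3228) = sqrt(-3265 - 3228) = sqrt(-6493) = I*sqrt(6493)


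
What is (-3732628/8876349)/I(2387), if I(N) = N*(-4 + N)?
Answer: -3732628/50490634785129 ≈ -7.3927e-8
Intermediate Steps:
(-3732628/8876349)/I(2387) = (-3732628/8876349)/((2387*(-4 + 2387))) = (-3732628*1/8876349)/((2387*2383)) = -3732628/8876349/5688221 = -3732628/8876349*1/5688221 = -3732628/50490634785129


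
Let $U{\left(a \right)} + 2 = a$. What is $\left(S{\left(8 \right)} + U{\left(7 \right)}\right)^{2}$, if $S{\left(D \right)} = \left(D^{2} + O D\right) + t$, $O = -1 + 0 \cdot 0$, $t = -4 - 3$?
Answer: $2916$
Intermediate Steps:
$t = -7$ ($t = -4 - 3 = -7$)
$U{\left(a \right)} = -2 + a$
$O = -1$ ($O = -1 + 0 = -1$)
$S{\left(D \right)} = -7 + D^{2} - D$ ($S{\left(D \right)} = \left(D^{2} - D\right) - 7 = -7 + D^{2} - D$)
$\left(S{\left(8 \right)} + U{\left(7 \right)}\right)^{2} = \left(\left(-7 + 8^{2} - 8\right) + \left(-2 + 7\right)\right)^{2} = \left(\left(-7 + 64 - 8\right) + 5\right)^{2} = \left(49 + 5\right)^{2} = 54^{2} = 2916$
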